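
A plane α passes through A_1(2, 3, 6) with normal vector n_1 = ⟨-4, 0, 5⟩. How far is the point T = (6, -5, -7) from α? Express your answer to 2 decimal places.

12.65

α: n_1·r = n_1·A_1 gives -4x + 5z = 22.
n·T − d = (-4)·(6) + (0)·(-5) + (5)·(-7) − 22 = -81; |n| = √41.
Distance = |-81| / √41 = 81/√41 ≈ 12.65.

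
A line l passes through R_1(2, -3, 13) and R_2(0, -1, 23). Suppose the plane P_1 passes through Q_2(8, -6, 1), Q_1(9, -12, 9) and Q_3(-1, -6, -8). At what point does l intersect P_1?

(5, -6, -2)

A direction vector for l is R_2 − R_1 = (-2, 2, 10).
Q_2Q_1 = (1, -6, 8), Q_2Q_3 = (-9, 0, -9); a normal to P_1 is Q_2Q_1 × Q_2Q_3 = (54, -63, -54).
Using Q_2: P_1 has equation 54x - 63y - 54z = 756.
Substitute r = (2, -3, 13) + t(-2, 2, 10) into the plane: -405 + (-774)t = 756, so t = -3/2.
Intersection: (2, -3, 13) + (-3/2)·(-2, 2, 10) = (5, -6, -2).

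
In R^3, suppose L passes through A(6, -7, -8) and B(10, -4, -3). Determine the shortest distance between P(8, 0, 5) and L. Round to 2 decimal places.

6.73

A direction vector for L is B − A = (4, 3, 5).
Taking (6, -7, -8) on L with direction v = (4, 3, 5): w = P − (6, -7, -8) = (2, 7, 13), and w × v = (-4, 42, -22).
Distance = |w × v| / |v| = √2264 / √50 ≈ 6.73.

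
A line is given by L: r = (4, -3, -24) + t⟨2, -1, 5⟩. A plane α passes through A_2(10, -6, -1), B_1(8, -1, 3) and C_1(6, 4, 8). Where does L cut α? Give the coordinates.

(10, -6, -9)

A_2B_1 = (-2, 5, 4), A_2C_1 = (-4, 10, 9); a normal to α is A_2B_1 × A_2C_1 = (5, 2, 0).
Using A_2: α has equation 5x + 2y = 38.
Substitute r = (4, -3, -24) + t(2, -1, 5) into the plane: 14 + 8t = 38, so t = 3.
Intersection: (4, -3, -24) + 3·(2, -1, 5) = (10, -6, -9).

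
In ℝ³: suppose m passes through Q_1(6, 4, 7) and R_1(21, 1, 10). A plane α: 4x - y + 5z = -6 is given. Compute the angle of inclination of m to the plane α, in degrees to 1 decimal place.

A direction vector for m is R_1 − Q_1 = (15, -3, 3).
sin θ = |n·v| / (|n||v|) = |78| / (√42 · √243) = 0.77209.
θ ≈ 50.5°.

50.5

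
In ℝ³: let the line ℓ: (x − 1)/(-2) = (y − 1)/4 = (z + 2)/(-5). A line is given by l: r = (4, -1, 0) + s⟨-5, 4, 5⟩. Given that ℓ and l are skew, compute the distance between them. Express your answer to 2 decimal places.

1.36

ℓ has direction (-2, 4, -5) through (1, 1, -2).
Common perpendicular direction n = (-2, 4, -5) × (-5, 4, 5) = (40, 35, 12).
With w = (4, -1, 0) − (1, 1, -2) = (3, -2, 2), w · n = 74.
Distance = |w · n| / |n| = |74| / √2969 ≈ 1.36.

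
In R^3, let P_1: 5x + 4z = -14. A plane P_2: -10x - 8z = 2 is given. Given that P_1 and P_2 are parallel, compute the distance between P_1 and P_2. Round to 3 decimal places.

Rescale P_2 by 1/(-2): 5x + 4z = -1. Then distance = |-14 − (-1)| / √41 ≈ 2.030.

2.030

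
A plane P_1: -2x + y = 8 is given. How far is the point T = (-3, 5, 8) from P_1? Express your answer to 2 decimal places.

n·T − d = (-2)·(-3) + (1)·(5) + (0)·(8) − 8 = 3; |n| = √5.
Distance = |3| / √5 = 3/√5 ≈ 1.34.

1.34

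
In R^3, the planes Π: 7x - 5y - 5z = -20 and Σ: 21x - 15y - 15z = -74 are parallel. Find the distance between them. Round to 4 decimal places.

Rescale Σ by 1/3: 7x - 5y - 5z = -74/3. Then distance = |-20 − (-74/3)| / √99 ≈ 0.4690.

0.4690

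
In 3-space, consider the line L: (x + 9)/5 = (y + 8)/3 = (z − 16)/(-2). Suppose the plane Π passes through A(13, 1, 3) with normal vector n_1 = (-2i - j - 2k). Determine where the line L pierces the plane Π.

(6, 1, 10)

L has direction (5, 3, -2) through (-9, -8, 16).
Π: n_1·r = n_1·A gives -2x - y - 2z = -33.
Substitute r = (-9, -8, 16) + t(5, 3, -2) into the plane: -6 + (-9)t = -33, so t = 3.
Intersection: (-9, -8, 16) + 3·(5, 3, -2) = (6, 1, 10).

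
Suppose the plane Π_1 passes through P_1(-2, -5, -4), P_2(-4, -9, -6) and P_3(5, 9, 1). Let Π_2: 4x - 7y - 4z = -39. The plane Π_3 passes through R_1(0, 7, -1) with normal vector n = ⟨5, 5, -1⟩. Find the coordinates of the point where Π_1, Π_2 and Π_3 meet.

(3, 5, 4)

P_1P_2 = (-2, -4, -2), P_1P_3 = (7, 14, 5); a normal to Π_1 is P_1P_2 × P_1P_3 = (8, -4, 0).
Using P_1: Π_1 has equation 8x - 4y = 4.
Π_3: n·r = n·R_1 gives 5x + 5y - z = 36.
Solving the 3×3 linear system 8x - 4y = 4, 4x - 7y - 4z = -39, 5x + 5y - z = 36 (e.g. by elimination or Cramer's rule, determinant = 280) gives (3, 5, 4).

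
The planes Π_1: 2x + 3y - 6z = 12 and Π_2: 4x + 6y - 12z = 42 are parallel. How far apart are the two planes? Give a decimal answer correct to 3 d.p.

Rescale Π_2 by 1/2: 2x + 3y - 6z = 21. Then distance = |12 − 21| / √49 ≈ 1.286.

1.286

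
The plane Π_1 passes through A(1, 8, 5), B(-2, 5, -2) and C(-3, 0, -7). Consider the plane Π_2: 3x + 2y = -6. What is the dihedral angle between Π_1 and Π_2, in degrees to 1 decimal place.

AB = (-3, -3, -7), AC = (-4, -8, -12); a normal to Π_1 is AB × AC = (-20, -8, 12).
Using A: Π_1 has equation -20x - 8y + 12z = -24.
cos θ = |n₁·n₂| / (|n₁||n₂|) = |-76| / (√608 · √13).
θ = arccos(0.85485) ≈ 31.3°.

31.3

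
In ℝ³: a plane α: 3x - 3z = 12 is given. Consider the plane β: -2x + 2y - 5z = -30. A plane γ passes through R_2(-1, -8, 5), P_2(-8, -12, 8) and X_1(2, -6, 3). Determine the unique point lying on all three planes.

(6, -4, 2)

R_2P_2 = (-7, -4, 3), R_2X_1 = (3, 2, -2); a normal to γ is R_2P_2 × R_2X_1 = (2, -5, -2).
Using R_2: γ has equation 2x - 5y - 2z = 28.
Solving the 3×3 linear system 3x - 3z = 12, -2x + 2y - 5z = -30, 2x - 5y - 2z = 28 (e.g. by elimination or Cramer's rule, determinant = -105) gives (6, -4, 2).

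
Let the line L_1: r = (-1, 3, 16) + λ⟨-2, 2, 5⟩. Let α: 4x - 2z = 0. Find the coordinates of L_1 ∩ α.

Substitute r = (-1, 3, 16) + t(-2, 2, 5) into the plane: -36 + (-18)t = 0, so t = -2.
Intersection: (-1, 3, 16) + (-2)·(-2, 2, 5) = (3, -1, 6).

(3, -1, 6)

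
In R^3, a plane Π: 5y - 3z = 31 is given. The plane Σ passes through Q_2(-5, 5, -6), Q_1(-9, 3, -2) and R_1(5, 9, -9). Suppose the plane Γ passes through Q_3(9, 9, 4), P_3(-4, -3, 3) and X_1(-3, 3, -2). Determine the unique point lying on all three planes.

Q_2Q_1 = (-4, -2, 4), Q_2R_1 = (10, 4, -3); a normal to Σ is Q_2Q_1 × Q_2R_1 = (-10, 28, 4).
Using Q_2: Σ has equation -10x + 28y + 4z = 166.
Q_3P_3 = (-13, -12, -1), Q_3X_1 = (-12, -6, -6); a normal to Γ is Q_3P_3 × Q_3X_1 = (66, -66, -66).
Using Q_3: Γ has equation 66x - 66y - 66z = -264.
Solving the 3×3 linear system 5y - 3z = 31, -10x + 28y + 4z = 166, 66x - 66y - 66z = -264 (e.g. by elimination or Cramer's rule, determinant = 1584) gives (7, 8, 3).

(7, 8, 3)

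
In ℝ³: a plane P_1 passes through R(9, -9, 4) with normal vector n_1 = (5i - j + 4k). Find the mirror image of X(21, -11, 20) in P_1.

(-9, -5, -4)

P_1: n_1·r = n_1·R gives 5x - y + 4z = 70.
λ = (n·X − d)/|n|² = (196 − 70)/42 = 3.
Reflection = X − 2λn = (21, -11, 20) − 6·(5, -1, 4) = (-9, -5, -4).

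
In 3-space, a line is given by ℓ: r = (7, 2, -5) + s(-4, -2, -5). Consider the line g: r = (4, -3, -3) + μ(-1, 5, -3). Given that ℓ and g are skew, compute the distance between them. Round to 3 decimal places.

2.639

Common perpendicular direction n = (-4, -2, -5) × (-1, 5, -3) = (31, -7, -22).
With w = (4, -3, -3) − (7, 2, -5) = (-3, -5, 2), w · n = -102.
Distance = |w · n| / |n| = |-102| / √1494 ≈ 2.639.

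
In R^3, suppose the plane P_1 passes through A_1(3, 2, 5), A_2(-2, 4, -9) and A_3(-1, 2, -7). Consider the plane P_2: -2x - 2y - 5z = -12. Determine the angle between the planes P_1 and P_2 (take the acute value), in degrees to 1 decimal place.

83.8

A_1A_2 = (-5, 2, -14), A_1A_3 = (-4, 0, -12); a normal to P_1 is A_1A_2 × A_1A_3 = (-24, -4, 8).
Using A_1: P_1 has equation -24x - 4y + 8z = -40.
cos θ = |n₁·n₂| / (|n₁||n₂|) = |16| / (√656 · √33).
θ = arccos(0.10875) ≈ 83.8°.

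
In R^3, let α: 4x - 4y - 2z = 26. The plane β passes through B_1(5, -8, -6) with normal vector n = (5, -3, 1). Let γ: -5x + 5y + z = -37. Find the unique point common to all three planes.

β: n·r = n·B_1 gives 5x - 3y + z = 43.
Solving the 3×3 linear system 4x - 4y - 2z = 26, 5x - 3y + z = 43, -5x + 5y + z = -37 (e.g. by elimination or Cramer's rule, determinant = -12) gives (8, 0, 3).

(8, 0, 3)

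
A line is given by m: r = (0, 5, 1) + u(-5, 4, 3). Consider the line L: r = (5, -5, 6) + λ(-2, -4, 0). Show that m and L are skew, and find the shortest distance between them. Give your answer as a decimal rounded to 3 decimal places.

Common perpendicular direction n = (-5, 4, 3) × (-2, -4, 0) = (12, -6, 28).
With w = (5, -5, 6) − (0, 5, 1) = (5, -10, 5), w · n = 260.
Since n ≠ 0 the lines are not parallel, and w · n = 260 ≠ 0 so they do not intersect; hence they are skew.
Distance = |w · n| / |n| = |260| / √964 ≈ 8.374.

8.374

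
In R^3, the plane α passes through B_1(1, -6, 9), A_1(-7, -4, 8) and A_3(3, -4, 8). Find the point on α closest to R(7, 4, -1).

(7, 6, 3)

B_1A_1 = (-8, 2, -1), B_1A_3 = (2, 2, -1); a normal to α is B_1A_1 × B_1A_3 = (0, -10, -20).
Using B_1: α has equation -10y - 20z = -120.
Foot = R − λn with λ = (n·R − d)/|n|² = (-20 − (-120))/500 = 1/5.
Foot = (7, 4, -1) − (1/5)·(0, -10, -20) = (7, 6, 3).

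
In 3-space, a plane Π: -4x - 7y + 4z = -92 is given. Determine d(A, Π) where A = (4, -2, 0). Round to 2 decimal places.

n·A − d = (-4)·(4) + (-7)·(-2) + (4)·(0) − (-92) = 90; |n| = √81.
Distance = |90| / √81 = 90/√81 ≈ 10.00.

10.00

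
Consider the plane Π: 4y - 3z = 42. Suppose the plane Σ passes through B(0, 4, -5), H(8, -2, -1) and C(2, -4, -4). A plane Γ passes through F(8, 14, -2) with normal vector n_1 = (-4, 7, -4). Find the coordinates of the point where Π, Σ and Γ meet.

(-2, 6, -6)

BH = (8, -6, 4), BC = (2, -8, 1); a normal to Σ is BH × BC = (26, 0, -52).
Using B: Σ has equation 26x - 52z = 260.
Γ: n_1·r = n_1·F gives -4x + 7y - 4z = 74.
Solving the 3×3 linear system 4y - 3z = 42, 26x - 52z = 260, -4x + 7y - 4z = 74 (e.g. by elimination or Cramer's rule, determinant = 702) gives (-2, 6, -6).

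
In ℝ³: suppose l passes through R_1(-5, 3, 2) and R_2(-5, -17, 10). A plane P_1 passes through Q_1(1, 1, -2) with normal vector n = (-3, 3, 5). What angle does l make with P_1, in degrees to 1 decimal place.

8.1

A direction vector for l is R_2 − R_1 = (0, -20, 8).
P_1: n·r = n·Q_1 gives -3x + 3y + 5z = -10.
sin θ = |n·v| / (|n||v|) = |-20| / (√43 · √464) = 0.14159.
θ ≈ 8.1°.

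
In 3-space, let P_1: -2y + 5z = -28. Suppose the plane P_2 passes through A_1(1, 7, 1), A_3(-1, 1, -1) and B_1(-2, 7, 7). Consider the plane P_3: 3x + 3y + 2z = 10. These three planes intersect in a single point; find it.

(2, 4, -4)

A_1A_3 = (-2, -6, -2), A_1B_1 = (-3, 0, 6); a normal to P_2 is A_1A_3 × A_1B_1 = (-36, 18, -18).
Using A_1: P_2 has equation -36x + 18y - 18z = 72.
Solving the 3×3 linear system -2y + 5z = -28, -36x + 18y - 18z = 72, 3x + 3y + 2z = 10 (e.g. by elimination or Cramer's rule, determinant = -846) gives (2, 4, -4).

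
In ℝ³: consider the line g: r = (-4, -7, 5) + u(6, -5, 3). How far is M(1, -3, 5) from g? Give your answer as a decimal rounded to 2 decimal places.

Taking (-4, -7, 5) on g with direction v = (6, -5, 3): w = M − (-4, -7, 5) = (5, 4, 0), and w × v = (12, -15, -49).
Distance = |w × v| / |v| = √2770 / √70 ≈ 6.29.

6.29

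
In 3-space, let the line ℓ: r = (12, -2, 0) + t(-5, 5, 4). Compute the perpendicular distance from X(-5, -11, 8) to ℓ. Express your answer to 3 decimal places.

18.854

Taking (12, -2, 0) on ℓ with direction v = (-5, 5, 4): w = X − (12, -2, 0) = (-17, -9, 8), and w × v = (-76, 28, -130).
Distance = |w × v| / |v| = √23460 / √66 ≈ 18.854.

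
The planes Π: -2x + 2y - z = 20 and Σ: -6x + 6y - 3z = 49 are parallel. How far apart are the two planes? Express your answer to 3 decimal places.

Rescale Σ by 1/3: -2x + 2y - z = 49/3. Then distance = |20 − (49/3)| / √9 ≈ 1.222.

1.222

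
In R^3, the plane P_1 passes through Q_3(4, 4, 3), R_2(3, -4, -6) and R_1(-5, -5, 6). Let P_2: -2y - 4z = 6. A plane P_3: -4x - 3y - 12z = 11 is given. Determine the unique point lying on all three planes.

(-2, -5, 1)

Q_3R_2 = (-1, -8, -9), Q_3R_1 = (-9, -9, 3); a normal to P_1 is Q_3R_2 × Q_3R_1 = (-105, 84, -63).
Using Q_3: P_1 has equation -105x + 84y - 63z = -273.
Solving the 3×3 linear system -105x + 84y - 63z = -273, -2y - 4z = 6, -4x - 3y - 12z = 11 (e.g. by elimination or Cramer's rule, determinant = 588) gives (-2, -5, 1).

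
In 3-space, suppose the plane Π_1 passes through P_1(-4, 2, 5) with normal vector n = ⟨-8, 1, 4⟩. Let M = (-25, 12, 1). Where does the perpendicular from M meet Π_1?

Π_1: n·r = n·P_1 gives -8x + y + 4z = 54.
Foot = M − λn with λ = (n·M − d)/|n|² = (216 − 54)/81 = 2.
Foot = (-25, 12, 1) − 2·(-8, 1, 4) = (-9, 10, -7).

(-9, 10, -7)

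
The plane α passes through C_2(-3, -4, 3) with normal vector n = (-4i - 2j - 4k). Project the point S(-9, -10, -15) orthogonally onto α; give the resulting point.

α: n·r = n·C_2 gives -4x - 2y - 4z = 8.
Foot = S − λn with λ = (n·S − d)/|n|² = (116 − 8)/36 = 3.
Foot = (-9, -10, -15) − 3·(-4, -2, -4) = (3, -4, -3).

(3, -4, -3)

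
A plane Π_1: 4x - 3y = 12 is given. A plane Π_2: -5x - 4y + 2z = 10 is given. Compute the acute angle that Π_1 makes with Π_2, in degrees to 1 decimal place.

cos θ = |n₁·n₂| / (|n₁||n₂|) = |-8| / (√25 · √45).
θ = arccos(0.23851) ≈ 76.2°.

76.2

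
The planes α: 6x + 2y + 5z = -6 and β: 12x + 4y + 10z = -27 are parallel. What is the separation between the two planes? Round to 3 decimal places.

Rescale β by 1/2: 6x + 2y + 5z = -27/2. Then distance = |-6 − (-27/2)| / √65 ≈ 0.930.

0.930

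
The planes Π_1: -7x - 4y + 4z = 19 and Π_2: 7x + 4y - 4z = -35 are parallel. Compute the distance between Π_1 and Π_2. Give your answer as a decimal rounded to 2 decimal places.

1.78

Rescale Π_2 by 1/(-1): -7x - 4y + 4z = 35. Then distance = |19 − 35| / √81 ≈ 1.78.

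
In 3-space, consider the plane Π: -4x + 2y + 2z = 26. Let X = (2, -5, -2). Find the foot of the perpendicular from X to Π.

(-6, -1, 2)

Foot = X − λn with λ = (n·X − d)/|n|² = (-22 − 26)/24 = -2.
Foot = (2, -5, -2) − (-2)·(-4, 2, 2) = (-6, -1, 2).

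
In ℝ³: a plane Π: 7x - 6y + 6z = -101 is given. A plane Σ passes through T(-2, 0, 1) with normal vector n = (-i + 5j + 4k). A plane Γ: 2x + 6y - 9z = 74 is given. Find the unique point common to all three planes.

(-5, 5, -6)

Σ: n·r = n·T gives -x + 5y + 4z = 6.
Solving the 3×3 linear system 7x - 6y + 6z = -101, -x + 5y + 4z = 6, 2x + 6y - 9z = 74 (e.g. by elimination or Cramer's rule, determinant = -573) gives (-5, 5, -6).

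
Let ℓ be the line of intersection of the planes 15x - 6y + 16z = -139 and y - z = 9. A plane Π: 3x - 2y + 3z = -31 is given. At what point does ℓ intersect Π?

(-3, 5, -4)

Direction of ℓ: (15, -6, 16) × (0, 1, -1) = (-10, 15, 15).
A point on ℓ: solving the two plane equations with x = 1 gives (1, -1, -10).
Substitute r = (1, -1, -10) + t(-10, 15, 15) into the plane: -25 + (-15)t = -31, so t = 2/5.
Intersection: (1, -1, -10) + (2/5)·(-10, 15, 15) = (-3, 5, -4).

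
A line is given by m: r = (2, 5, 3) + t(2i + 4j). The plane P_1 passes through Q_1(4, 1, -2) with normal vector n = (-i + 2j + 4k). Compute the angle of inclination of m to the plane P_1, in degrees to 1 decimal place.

17.0

P_1: n·r = n·Q_1 gives -x + 2y + 4z = -10.
sin θ = |n·v| / (|n||v|) = |6| / (√21 · √20) = 0.29277.
θ ≈ 17.0°.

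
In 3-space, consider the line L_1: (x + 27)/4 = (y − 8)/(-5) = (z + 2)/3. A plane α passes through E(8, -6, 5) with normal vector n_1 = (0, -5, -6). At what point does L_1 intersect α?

L_1 has direction (4, -5, 3) through (-27, 8, -2).
α: n_1·r = n_1·E gives -5y - 6z = 0.
Substitute r = (-27, 8, -2) + t(4, -5, 3) into the plane: -28 + 7t = 0, so t = 4.
Intersection: (-27, 8, -2) + 4·(4, -5, 3) = (-11, -12, 10).

(-11, -12, 10)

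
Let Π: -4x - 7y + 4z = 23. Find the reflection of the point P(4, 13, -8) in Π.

λ = (n·P − d)/|n|² = (-139 − 23)/81 = -2.
Reflection = P − 2λn = (4, 13, -8) − (-4)·(-4, -7, 4) = (-12, -15, 8).

(-12, -15, 8)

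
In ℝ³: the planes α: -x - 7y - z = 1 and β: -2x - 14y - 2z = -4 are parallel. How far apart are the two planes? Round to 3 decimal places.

Rescale β by 1/2: -x - 7y - z = -2. Then distance = |1 − (-2)| / √51 ≈ 0.420.

0.420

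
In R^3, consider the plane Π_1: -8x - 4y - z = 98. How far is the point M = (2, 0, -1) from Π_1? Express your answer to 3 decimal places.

n·M − d = (-8)·(2) + (-4)·(0) + (-1)·(-1) − 98 = -113; |n| = √81.
Distance = |-113| / √81 = 113/√81 ≈ 12.556.

12.556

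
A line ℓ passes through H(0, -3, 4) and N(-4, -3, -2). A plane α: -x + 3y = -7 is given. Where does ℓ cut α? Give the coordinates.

(-2, -3, 1)

A direction vector for ℓ is N − H = (-4, 0, -6).
Substitute r = (0, -3, 4) + t(-4, 0, -6) into the plane: -9 + 4t = -7, so t = 1/2.
Intersection: (0, -3, 4) + (1/2)·(-4, 0, -6) = (-2, -3, 1).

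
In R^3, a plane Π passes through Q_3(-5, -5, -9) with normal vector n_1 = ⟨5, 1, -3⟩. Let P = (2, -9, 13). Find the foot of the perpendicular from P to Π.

(7, -8, 10)

Π: n_1·r = n_1·Q_3 gives 5x + y - 3z = -3.
Foot = P − λn with λ = (n·P − d)/|n|² = (-38 − (-3))/35 = -1.
Foot = (2, -9, 13) − (-1)·(5, 1, -3) = (7, -8, 10).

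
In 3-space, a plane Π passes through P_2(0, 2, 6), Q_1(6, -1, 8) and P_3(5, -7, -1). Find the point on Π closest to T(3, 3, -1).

P_2Q_1 = (6, -3, 2), P_2P_3 = (5, -9, -7); a normal to Π is P_2Q_1 × P_2P_3 = (39, 52, -39).
Using P_2: Π has equation 39x + 52y - 39z = -130.
Foot = T − λn with λ = (n·T − d)/|n|² = (312 − (-130))/5746 = 1/13.
Foot = (3, 3, -1) − (1/13)·(39, 52, -39) = (0, -1, 2).

(0, -1, 2)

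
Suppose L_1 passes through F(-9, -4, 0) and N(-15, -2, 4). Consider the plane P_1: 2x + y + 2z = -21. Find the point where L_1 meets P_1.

A direction vector for L_1 is N − F = (-6, 2, 4).
Substitute r = (-9, -4, 0) + t(-6, 2, 4) into the plane: -22 + (-2)t = -21, so t = -1/2.
Intersection: (-9, -4, 0) + (-1/2)·(-6, 2, 4) = (-6, -5, -2).

(-6, -5, -2)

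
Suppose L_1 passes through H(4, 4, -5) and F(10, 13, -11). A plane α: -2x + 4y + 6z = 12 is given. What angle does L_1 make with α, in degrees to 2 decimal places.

7.45

A direction vector for L_1 is F − H = (6, 9, -6).
sin θ = |n·v| / (|n||v|) = |-12| / (√56 · √153) = 0.12964.
θ ≈ 7.45°.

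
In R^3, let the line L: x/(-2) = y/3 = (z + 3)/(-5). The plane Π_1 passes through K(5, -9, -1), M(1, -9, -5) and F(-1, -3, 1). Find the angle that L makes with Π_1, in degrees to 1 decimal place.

L has direction (-2, 3, -5) through (0, 0, -3).
KM = (-4, 0, -4), KF = (-6, 6, 2); a normal to Π_1 is KM × KF = (24, 32, -24).
Using K: Π_1 has equation 24x + 32y - 24z = -144.
sin θ = |n·v| / (|n||v|) = |168| / (√2176 · √38) = 0.58424.
θ ≈ 35.7°.

35.7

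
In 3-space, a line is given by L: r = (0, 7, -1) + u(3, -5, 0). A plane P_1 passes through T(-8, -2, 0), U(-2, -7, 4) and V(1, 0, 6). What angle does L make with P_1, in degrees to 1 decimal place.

16.6

TU = (6, -5, 4), TV = (9, 2, 6); a normal to P_1 is TU × TV = (-38, 0, 57).
Using T: P_1 has equation -38x + 57z = 304.
sin θ = |n·v| / (|n||v|) = |-114| / (√4693 · √34) = 0.28539.
θ ≈ 16.6°.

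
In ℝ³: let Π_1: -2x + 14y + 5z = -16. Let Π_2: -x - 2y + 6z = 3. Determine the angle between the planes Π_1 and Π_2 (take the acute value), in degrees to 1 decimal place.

cos θ = |n₁·n₂| / (|n₁||n₂|) = |4| / (√225 · √41).
θ = arccos(0.04165) ≈ 87.6°.

87.6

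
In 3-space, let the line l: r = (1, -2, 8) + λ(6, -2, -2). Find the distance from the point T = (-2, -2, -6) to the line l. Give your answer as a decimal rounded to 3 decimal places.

Taking (1, -2, 8) on l with direction v = (6, -2, -2): w = T − (1, -2, 8) = (-3, 0, -14), and w × v = (-28, -90, 6).
Distance = |w × v| / |v| = √8920 / √44 ≈ 14.238.

14.238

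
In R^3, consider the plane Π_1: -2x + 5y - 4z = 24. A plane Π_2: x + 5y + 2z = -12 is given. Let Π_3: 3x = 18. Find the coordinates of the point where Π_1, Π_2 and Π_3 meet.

(6, 0, -9)

Solving the 3×3 linear system -2x + 5y - 4z = 24, x + 5y + 2z = -12, 3x = 18 (e.g. by elimination or Cramer's rule, determinant = 90) gives (6, 0, -9).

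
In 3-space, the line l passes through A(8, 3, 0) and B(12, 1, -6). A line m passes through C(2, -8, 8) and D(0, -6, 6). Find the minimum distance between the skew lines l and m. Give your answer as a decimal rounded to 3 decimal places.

10.956

A direction vector for l is B − A = (4, -2, -6).
A direction vector for m is D − C = (-2, 2, -2).
Common perpendicular direction n = (4, -2, -6) × (-2, 2, -2) = (16, 20, 4).
With w = (2, -8, 8) − (8, 3, 0) = (-6, -11, 8), w · n = -284.
Distance = |w · n| / |n| = |-284| / √672 ≈ 10.956.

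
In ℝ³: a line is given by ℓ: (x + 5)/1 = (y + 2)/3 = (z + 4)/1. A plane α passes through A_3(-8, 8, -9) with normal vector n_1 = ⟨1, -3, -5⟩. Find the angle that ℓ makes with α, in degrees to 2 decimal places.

ℓ has direction (1, 3, 1) through (-5, -2, -4).
α: n_1·r = n_1·A_3 gives x - 3y - 5z = 13.
sin θ = |n·v| / (|n||v|) = |-13| / (√35 · √11) = 0.66254.
θ ≈ 41.49°.

41.49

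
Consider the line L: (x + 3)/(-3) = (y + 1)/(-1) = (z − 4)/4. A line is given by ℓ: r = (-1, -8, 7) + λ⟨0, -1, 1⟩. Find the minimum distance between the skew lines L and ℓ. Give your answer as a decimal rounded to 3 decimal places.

1.155

L has direction (-3, -1, 4) through (-3, -1, 4).
Common perpendicular direction n = (-3, -1, 4) × (0, -1, 1) = (3, 3, 3).
With w = (-1, -8, 7) − (-3, -1, 4) = (2, -7, 3), w · n = -6.
Distance = |w · n| / |n| = |-6| / √27 ≈ 1.155.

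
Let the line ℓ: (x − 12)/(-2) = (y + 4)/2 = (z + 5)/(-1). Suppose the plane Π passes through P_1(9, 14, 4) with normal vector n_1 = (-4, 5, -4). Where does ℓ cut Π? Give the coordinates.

(6, 2, -8)

ℓ has direction (-2, 2, -1) through (12, -4, -5).
Π: n_1·r = n_1·P_1 gives -4x + 5y - 4z = 18.
Substitute r = (12, -4, -5) + t(-2, 2, -1) into the plane: -48 + 22t = 18, so t = 3.
Intersection: (12, -4, -5) + 3·(-2, 2, -1) = (6, 2, -8).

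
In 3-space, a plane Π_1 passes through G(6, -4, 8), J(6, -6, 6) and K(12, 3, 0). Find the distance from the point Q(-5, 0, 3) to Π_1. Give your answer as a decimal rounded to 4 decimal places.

12.7077

GJ = (0, -2, -2), GK = (6, 7, -8); a normal to Π_1 is GJ × GK = (30, -12, 12).
Using G: Π_1 has equation 30x - 12y + 12z = 324.
n·Q − d = (30)·(-5) + (-12)·(0) + (12)·(3) − 324 = -438; |n| = √1188.
Distance = |-438| / √1188 = 438/√1188 ≈ 12.7077.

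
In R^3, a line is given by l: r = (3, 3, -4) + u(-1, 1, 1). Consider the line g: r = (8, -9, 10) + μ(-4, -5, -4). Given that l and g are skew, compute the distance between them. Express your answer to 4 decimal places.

Common perpendicular direction n = (-1, 1, 1) × (-4, -5, -4) = (1, -8, 9).
With w = (8, -9, 10) − (3, 3, -4) = (5, -12, 14), w · n = 227.
Distance = |w · n| / |n| = |227| / √146 ≈ 18.7867.

18.7867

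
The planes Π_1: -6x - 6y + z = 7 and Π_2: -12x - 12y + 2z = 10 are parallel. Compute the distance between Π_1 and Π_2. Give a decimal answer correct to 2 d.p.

Rescale Π_2 by 1/2: -6x - 6y + z = 5. Then distance = |7 − 5| / √73 ≈ 0.23.

0.23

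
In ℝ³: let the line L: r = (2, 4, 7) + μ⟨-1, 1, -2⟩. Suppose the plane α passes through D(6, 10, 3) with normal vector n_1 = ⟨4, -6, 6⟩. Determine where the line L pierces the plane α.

(0, 6, 3)

α: n_1·r = n_1·D gives 4x - 6y + 6z = -18.
Substitute r = (2, 4, 7) + t(-1, 1, -2) into the plane: 26 + (-22)t = -18, so t = 2.
Intersection: (2, 4, 7) + 2·(-1, 1, -2) = (0, 6, 3).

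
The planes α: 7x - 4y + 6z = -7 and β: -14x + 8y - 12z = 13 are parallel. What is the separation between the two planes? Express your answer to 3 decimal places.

0.050

Rescale β by 1/(-2): 7x - 4y + 6z = -13/2. Then distance = |-7 − (-13/2)| / √101 ≈ 0.050.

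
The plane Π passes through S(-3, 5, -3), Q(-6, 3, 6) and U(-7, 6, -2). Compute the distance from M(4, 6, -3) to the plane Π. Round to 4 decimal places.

SQ = (-3, -2, 9), SU = (-4, 1, 1); a normal to Π is SQ × SU = (-11, -33, -11).
Using S: Π has equation -11x - 33y - 11z = -99.
n·M − d = (-11)·(4) + (-33)·(6) + (-11)·(-3) − (-99) = -110; |n| = √1331.
Distance = |-110| / √1331 = 110/√1331 ≈ 3.0151.

3.0151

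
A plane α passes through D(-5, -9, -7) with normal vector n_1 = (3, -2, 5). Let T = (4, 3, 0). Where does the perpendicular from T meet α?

(1, 5, -5)

α: n_1·r = n_1·D gives 3x - 2y + 5z = -32.
Foot = T − λn with λ = (n·T − d)/|n|² = (6 − (-32))/38 = 1.
Foot = (4, 3, 0) − 1·(3, -2, 5) = (1, 5, -5).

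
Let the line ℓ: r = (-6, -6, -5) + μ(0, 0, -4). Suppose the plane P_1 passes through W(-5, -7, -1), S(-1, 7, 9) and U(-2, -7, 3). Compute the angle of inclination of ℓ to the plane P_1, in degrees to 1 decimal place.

WS = (4, 14, 10), WU = (3, 0, 4); a normal to P_1 is WS × WU = (56, 14, -42).
Using W: P_1 has equation 56x + 14y - 42z = -336.
sin θ = |n·v| / (|n||v|) = |168| / (√5096 · √16) = 0.58835.
θ ≈ 36.0°.

36.0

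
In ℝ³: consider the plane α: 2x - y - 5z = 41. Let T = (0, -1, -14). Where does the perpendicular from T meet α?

Foot = T − λn with λ = (n·T − d)/|n|² = (71 − 41)/30 = 1.
Foot = (0, -1, -14) − 1·(2, -1, -5) = (-2, 0, -9).

(-2, 0, -9)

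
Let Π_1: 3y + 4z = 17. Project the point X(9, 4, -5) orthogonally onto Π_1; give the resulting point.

(9, 7, -1)

Foot = X − λn with λ = (n·X − d)/|n|² = (-8 − 17)/25 = -1.
Foot = (9, 4, -5) − (-1)·(0, 3, 4) = (9, 7, -1).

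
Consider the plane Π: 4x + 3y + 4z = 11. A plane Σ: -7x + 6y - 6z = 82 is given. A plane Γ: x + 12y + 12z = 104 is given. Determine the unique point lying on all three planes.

Solving the 3×3 linear system 4x + 3y + 4z = 11, -7x + 6y - 6z = 82, x + 12y + 12z = 104 (e.g. by elimination or Cramer's rule, determinant = 450) gives (-4, 9, 0).

(-4, 9, 0)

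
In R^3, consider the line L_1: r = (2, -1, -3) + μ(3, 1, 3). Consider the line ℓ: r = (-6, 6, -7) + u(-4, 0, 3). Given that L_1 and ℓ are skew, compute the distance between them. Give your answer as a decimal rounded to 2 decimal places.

Common perpendicular direction n = (3, 1, 3) × (-4, 0, 3) = (3, -21, 4).
With w = (-6, 6, -7) − (2, -1, -3) = (-8, 7, -4), w · n = -187.
Distance = |w · n| / |n| = |-187| / √466 ≈ 8.66.

8.66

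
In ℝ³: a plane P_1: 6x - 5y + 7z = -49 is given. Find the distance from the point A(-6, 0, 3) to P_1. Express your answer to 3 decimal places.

n·A − d = (6)·(-6) + (-5)·(0) + (7)·(3) − (-49) = 34; |n| = √110.
Distance = |34| / √110 = 34/√110 ≈ 3.242.

3.242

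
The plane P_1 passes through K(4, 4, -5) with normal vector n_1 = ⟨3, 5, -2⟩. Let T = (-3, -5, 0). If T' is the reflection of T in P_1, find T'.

(9, 15, -8)

P_1: n_1·r = n_1·K gives 3x + 5y - 2z = 42.
λ = (n·T − d)/|n|² = (-34 − 42)/38 = -2.
Reflection = T − 2λn = (-3, -5, 0) − (-4)·(3, 5, -2) = (9, 15, -8).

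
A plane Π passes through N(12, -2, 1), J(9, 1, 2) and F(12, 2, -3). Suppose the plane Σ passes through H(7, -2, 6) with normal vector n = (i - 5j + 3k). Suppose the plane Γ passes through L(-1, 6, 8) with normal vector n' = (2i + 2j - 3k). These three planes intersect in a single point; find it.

(6, -1, 8)

NJ = (-3, 3, 1), NF = (0, 4, -4); a normal to Π is NJ × NF = (-16, -12, -12).
Using N: Π has equation -16x - 12y - 12z = -180.
Σ: n·r = n·H gives x - 5y + 3z = 35.
Γ: n'·r = n'·L gives 2x + 2y - 3z = -14.
Solving the 3×3 linear system -16x - 12y - 12z = -180, x - 5y + 3z = 35, 2x + 2y - 3z = -14 (e.g. by elimination or Cramer's rule, determinant = -396) gives (6, -1, 8).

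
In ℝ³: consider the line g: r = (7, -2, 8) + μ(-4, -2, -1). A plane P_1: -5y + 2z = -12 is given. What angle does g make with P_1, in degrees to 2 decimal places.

18.92

sin θ = |n·v| / (|n||v|) = |8| / (√29 · √21) = 0.32418.
θ ≈ 18.92°.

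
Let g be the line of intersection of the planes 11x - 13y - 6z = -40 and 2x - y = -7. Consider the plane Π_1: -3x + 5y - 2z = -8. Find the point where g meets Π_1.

Direction of g: (11, -13, -6) × (2, -1, 0) = (-6, -12, 15).
A point on g: solving the two plane equations with x = 3 gives (3, 13, -16).
Substitute r = (3, 13, -16) + t(-6, -12, 15) into the plane: 88 + (-72)t = -8, so t = 4/3.
Intersection: (3, 13, -16) + (4/3)·(-6, -12, 15) = (-5, -3, 4).

(-5, -3, 4)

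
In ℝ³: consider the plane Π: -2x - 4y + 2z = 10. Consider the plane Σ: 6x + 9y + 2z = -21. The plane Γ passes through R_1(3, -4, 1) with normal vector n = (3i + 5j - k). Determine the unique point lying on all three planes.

(1, -3, 0)

Γ: n·r = n·R_1 gives 3x + 5y - z = -12.
Solving the 3×3 linear system -2x - 4y + 2z = 10, 6x + 9y + 2z = -21, 3x + 5y - z = -12 (e.g. by elimination or Cramer's rule, determinant = -4) gives (1, -3, 0).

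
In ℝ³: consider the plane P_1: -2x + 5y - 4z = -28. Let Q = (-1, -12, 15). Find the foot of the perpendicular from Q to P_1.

Foot = Q − λn with λ = (n·Q − d)/|n|² = (-118 − (-28))/45 = -2.
Foot = (-1, -12, 15) − (-2)·(-2, 5, -4) = (-5, -2, 7).

(-5, -2, 7)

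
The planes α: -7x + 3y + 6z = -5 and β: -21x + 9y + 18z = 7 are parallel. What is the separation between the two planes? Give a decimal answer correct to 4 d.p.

0.7564

Rescale β by 1/3: -7x + 3y + 6z = 7/3. Then distance = |-5 − (7/3)| / √94 ≈ 0.7564.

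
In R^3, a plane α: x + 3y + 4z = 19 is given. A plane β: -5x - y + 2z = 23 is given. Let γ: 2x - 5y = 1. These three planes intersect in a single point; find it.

(-2, -1, 6)

Solving the 3×3 linear system x + 3y + 4z = 19, -5x - y + 2z = 23, 2x - 5y = 1 (e.g. by elimination or Cramer's rule, determinant = 130) gives (-2, -1, 6).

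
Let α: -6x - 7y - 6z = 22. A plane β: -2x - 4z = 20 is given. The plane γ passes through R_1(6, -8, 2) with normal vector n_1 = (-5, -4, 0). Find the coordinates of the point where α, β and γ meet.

(-2, 2, -4)

γ: n_1·r = n_1·R_1 gives -5x - 4y = 2.
Solving the 3×3 linear system -6x - 7y - 6z = 22, -2x - 4z = 20, -5x - 4y = 2 (e.g. by elimination or Cramer's rule, determinant = -92) gives (-2, 2, -4).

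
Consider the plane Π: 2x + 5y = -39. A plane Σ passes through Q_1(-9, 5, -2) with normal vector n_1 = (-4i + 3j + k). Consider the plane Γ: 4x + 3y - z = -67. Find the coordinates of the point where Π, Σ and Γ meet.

(-12, -3, 10)

Σ: n_1·r = n_1·Q_1 gives -4x + 3y + z = 49.
Solving the 3×3 linear system 2x + 5y = -39, -4x + 3y + z = 49, 4x + 3y - z = -67 (e.g. by elimination or Cramer's rule, determinant = -12) gives (-12, -3, 10).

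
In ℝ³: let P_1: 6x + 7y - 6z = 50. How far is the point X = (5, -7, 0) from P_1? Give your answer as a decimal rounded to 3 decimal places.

n·X − d = (6)·(5) + (7)·(-7) + (-6)·(0) − 50 = -69; |n| = √121.
Distance = |-69| / √121 = 69/√121 ≈ 6.273.

6.273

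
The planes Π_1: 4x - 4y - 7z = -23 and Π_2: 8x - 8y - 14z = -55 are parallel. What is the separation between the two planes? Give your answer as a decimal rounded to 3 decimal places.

Rescale Π_2 by 1/2: 4x - 4y - 7z = -55/2. Then distance = |-23 − (-55/2)| / √81 ≈ 0.500.

0.500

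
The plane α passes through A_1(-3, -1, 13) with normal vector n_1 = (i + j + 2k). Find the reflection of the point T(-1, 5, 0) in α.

(5, 11, 12)

α: n_1·r = n_1·A_1 gives x + y + 2z = 22.
λ = (n·T − d)/|n|² = (4 − 22)/6 = -3.
Reflection = T − 2λn = (-1, 5, 0) − (-6)·(1, 1, 2) = (5, 11, 12).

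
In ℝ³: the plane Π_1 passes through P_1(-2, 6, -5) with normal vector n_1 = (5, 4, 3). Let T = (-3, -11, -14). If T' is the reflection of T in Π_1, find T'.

Π_1: n_1·r = n_1·P_1 gives 5x + 4y + 3z = -1.
λ = (n·T − d)/|n|² = (-101 − (-1))/50 = -2.
Reflection = T − 2λn = (-3, -11, -14) − (-4)·(5, 4, 3) = (17, 5, -2).

(17, 5, -2)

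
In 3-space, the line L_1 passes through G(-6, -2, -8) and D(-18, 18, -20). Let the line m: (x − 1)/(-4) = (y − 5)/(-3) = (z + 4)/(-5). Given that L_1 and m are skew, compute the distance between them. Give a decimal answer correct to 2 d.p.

3.19

A direction vector for L_1 is D − G = (-12, 20, -12).
m has direction (-4, -3, -5) through (1, 5, -4).
Common perpendicular direction n = (-12, 20, -12) × (-4, -3, -5) = (-136, -12, 116).
With w = (1, 5, -4) − (-6, -2, -8) = (7, 7, 4), w · n = -572.
Distance = |w · n| / |n| = |-572| / √32096 ≈ 3.19.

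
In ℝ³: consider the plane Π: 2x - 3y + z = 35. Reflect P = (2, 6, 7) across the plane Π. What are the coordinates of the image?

λ = (n·P − d)/|n|² = (-7 − 35)/14 = -3.
Reflection = P − 2λn = (2, 6, 7) − (-6)·(2, -3, 1) = (14, -12, 13).

(14, -12, 13)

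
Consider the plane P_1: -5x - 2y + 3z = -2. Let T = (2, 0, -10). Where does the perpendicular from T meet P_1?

Foot = T − λn with λ = (n·T − d)/|n|² = (-40 − (-2))/38 = -1.
Foot = (2, 0, -10) − (-1)·(-5, -2, 3) = (-3, -2, -7).

(-3, -2, -7)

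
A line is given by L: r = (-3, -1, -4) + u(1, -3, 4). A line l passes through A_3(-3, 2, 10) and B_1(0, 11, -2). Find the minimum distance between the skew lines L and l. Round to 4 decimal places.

A direction vector for l is B_1 − A_3 = (3, 9, -12).
Common perpendicular direction n = (1, -3, 4) × (3, 9, -12) = (0, 24, 18).
With w = (-3, 2, 10) − (-3, -1, -4) = (0, 3, 14), w · n = 324.
Distance = |w · n| / |n| = |324| / √900 ≈ 10.8000.

10.8000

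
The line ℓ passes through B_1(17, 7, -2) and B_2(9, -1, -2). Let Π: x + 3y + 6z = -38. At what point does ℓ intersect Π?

A direction vector for ℓ is B_2 − B_1 = (-8, -8, 0).
Substitute r = (17, 7, -2) + t(-8, -8, 0) into the plane: 26 + (-32)t = -38, so t = 2.
Intersection: (17, 7, -2) + 2·(-8, -8, 0) = (1, -9, -2).

(1, -9, -2)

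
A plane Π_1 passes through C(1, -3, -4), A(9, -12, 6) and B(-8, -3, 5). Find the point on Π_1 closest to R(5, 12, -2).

CA = (8, -9, 10), CB = (-9, 0, 9); a normal to Π_1 is CA × CB = (-81, -162, -81).
Using C: Π_1 has equation -81x - 162y - 81z = 729.
Foot = R − λn with λ = (n·R − d)/|n|² = (-2187 − 729)/39366 = -2/27.
Foot = (5, 12, -2) − (-2/27)·(-81, -162, -81) = (-1, 0, -8).

(-1, 0, -8)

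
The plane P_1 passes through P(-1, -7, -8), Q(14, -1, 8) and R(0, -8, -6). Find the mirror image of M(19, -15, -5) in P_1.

PQ = (15, 6, 16), PR = (1, -1, 2); a normal to P_1 is PQ × PR = (28, -14, -21).
Using P: P_1 has equation 28x - 14y - 21z = 238.
λ = (n·M − d)/|n|² = (847 − 238)/1421 = 3/7.
Reflection = M − 2λn = (19, -15, -5) − (6/7)·(28, -14, -21) = (-5, -3, 13).

(-5, -3, 13)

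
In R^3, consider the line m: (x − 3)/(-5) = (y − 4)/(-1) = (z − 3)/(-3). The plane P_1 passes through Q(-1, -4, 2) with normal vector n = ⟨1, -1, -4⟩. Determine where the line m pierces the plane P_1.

m has direction (-5, -1, -3) through (3, 4, 3).
P_1: n·r = n·Q gives x - y - 4z = -5.
Substitute r = (3, 4, 3) + t(-5, -1, -3) into the plane: -13 + 8t = -5, so t = 1.
Intersection: (3, 4, 3) + 1·(-5, -1, -3) = (-2, 3, 0).

(-2, 3, 0)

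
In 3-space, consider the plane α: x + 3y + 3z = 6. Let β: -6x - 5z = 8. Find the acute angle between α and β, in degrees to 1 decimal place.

cos θ = |n₁·n₂| / (|n₁||n₂|) = |-21| / (√19 · √61).
θ = arccos(0.61685) ≈ 51.9°.

51.9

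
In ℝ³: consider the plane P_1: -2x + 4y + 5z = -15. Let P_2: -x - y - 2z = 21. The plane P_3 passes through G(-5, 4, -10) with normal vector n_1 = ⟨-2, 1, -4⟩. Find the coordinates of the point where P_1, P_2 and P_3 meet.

P_3: n_1·r = n_1·G gives -2x + y - 4z = 54.
Solving the 3×3 linear system -2x + 4y + 5z = -15, -x - y - 2z = 21, -2x + y - 4z = 54 (e.g. by elimination or Cramer's rule, determinant = -27) gives (-7, 4, -9).

(-7, 4, -9)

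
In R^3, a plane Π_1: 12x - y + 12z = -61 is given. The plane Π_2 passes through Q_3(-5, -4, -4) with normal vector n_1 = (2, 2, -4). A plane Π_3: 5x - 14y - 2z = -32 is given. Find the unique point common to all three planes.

Π_2: n_1·r = n_1·Q_3 gives 2x + 2y - 4z = -2.
Solving the 3×3 linear system 12x - y + 12z = -61, 2x + 2y - 4z = -2, 5x - 14y - 2z = -32 (e.g. by elimination or Cramer's rule, determinant = -1160) gives (-4, 1, -1).

(-4, 1, -1)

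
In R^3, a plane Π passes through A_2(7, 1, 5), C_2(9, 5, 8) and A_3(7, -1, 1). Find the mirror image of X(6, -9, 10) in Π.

(-4, -1, 6)

A_2C_2 = (2, 4, 3), A_2A_3 = (0, -2, -4); a normal to Π is A_2C_2 × A_2A_3 = (-10, 8, -4).
Using A_2: Π has equation -10x + 8y - 4z = -82.
λ = (n·X − d)/|n|² = (-172 − (-82))/180 = -1/2.
Reflection = X − 2λn = (6, -9, 10) − (-1)·(-10, 8, -4) = (-4, -1, 6).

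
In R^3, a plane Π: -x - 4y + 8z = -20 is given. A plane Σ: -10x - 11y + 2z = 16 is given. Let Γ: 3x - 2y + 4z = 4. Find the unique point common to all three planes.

Solving the 3×3 linear system -x - 4y + 8z = -20, -10x - 11y + 2z = 16, 3x - 2y + 4z = 4 (e.g. by elimination or Cramer's rule, determinant = 280) gives (4, -6, -5).

(4, -6, -5)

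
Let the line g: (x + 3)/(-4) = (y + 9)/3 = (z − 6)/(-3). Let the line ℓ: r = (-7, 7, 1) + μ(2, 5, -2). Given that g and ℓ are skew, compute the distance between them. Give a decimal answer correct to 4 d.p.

4.2111

g has direction (-4, 3, -3) through (-3, -9, 6).
Common perpendicular direction n = (-4, 3, -3) × (2, 5, -2) = (9, -14, -26).
With w = (-7, 7, 1) − (-3, -9, 6) = (-4, 16, -5), w · n = -130.
Distance = |w · n| / |n| = |-130| / √953 ≈ 4.2111.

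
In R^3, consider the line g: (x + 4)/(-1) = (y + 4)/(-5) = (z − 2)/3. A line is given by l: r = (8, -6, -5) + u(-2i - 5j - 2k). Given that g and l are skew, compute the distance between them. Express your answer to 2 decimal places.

13.14

g has direction (-1, -5, 3) through (-4, -4, 2).
Common perpendicular direction n = (-1, -5, 3) × (-2, -5, -2) = (25, -8, -5).
With w = (8, -6, -5) − (-4, -4, 2) = (12, -2, -7), w · n = 351.
Distance = |w · n| / |n| = |351| / √714 ≈ 13.14.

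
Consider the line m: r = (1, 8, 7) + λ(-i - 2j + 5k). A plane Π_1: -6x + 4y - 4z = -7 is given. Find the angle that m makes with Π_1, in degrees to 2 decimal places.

sin θ = |n·v| / (|n||v|) = |-22| / (√68 · √30) = 0.48709.
θ ≈ 29.15°.

29.15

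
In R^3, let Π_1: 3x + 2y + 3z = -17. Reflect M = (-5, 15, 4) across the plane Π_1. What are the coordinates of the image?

λ = (n·M − d)/|n|² = (27 − (-17))/22 = 2.
Reflection = M − 2λn = (-5, 15, 4) − 4·(3, 2, 3) = (-17, 7, -8).

(-17, 7, -8)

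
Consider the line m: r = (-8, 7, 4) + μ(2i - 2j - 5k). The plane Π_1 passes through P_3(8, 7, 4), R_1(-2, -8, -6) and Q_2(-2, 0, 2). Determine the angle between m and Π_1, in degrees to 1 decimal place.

P_3R_1 = (-10, -15, -10), P_3Q_2 = (-10, -7, -2); a normal to Π_1 is P_3R_1 × P_3Q_2 = (-40, 80, -80).
Using P_3: Π_1 has equation -40x + 80y - 80z = -80.
sin θ = |n·v| / (|n||v|) = |160| / (√14400 · √33) = 0.23210.
θ ≈ 13.4°.

13.4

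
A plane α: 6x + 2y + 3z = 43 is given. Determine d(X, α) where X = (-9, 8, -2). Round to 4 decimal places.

12.4286

n·X − d = (6)·(-9) + (2)·(8) + (3)·(-2) − 43 = -87; |n| = √49.
Distance = |-87| / √49 = 87/√49 ≈ 12.4286.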